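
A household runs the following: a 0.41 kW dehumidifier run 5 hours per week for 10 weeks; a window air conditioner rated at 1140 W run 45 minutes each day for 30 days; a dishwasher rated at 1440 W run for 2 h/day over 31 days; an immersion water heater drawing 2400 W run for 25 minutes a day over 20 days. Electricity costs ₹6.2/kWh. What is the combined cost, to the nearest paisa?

₹963.67

dehumidifier: Runtime = 5 h/week × 10 weeks = 50 h
dehumidifier: 0.41 kW × 50 h = 20.5 kWh
window air conditioner: Runtime = 45 min × 30 = 1350 min = 22.5 h
window air conditioner: 1.14 kW × 22.5 h = 25.65 kWh
dishwasher: Runtime = 2 h/day × 31 days = 62 h
dishwasher: 1.44 kW × 62 h = 89.28 kWh
immersion water heater: Runtime = 25 min × 20 = 500 min = 8.333333… h
immersion water heater: 2.4 kW × 8.333333… h = 20 kWh
Total energy = 155.43 kWh
Cost = 155.43 × ₹6.2 = ₹963.67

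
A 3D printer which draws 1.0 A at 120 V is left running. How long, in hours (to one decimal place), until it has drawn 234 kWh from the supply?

Power = 1.0 A × 120 V = 120 W = 0.12 kW
Hours = 234 kWh ÷ 0.12 kW = 1950.0 h

1950.0 h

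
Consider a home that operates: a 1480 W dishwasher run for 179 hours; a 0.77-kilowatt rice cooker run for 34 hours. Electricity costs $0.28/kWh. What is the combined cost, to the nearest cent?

$81.51

dishwasher: 1.48 kW × 179 h = 264.92 kWh
rice cooker: 0.77 kW × 34 h = 26.18 kWh
Total energy = 291.1 kWh
Cost = 291.1 × $0.28 = $81.51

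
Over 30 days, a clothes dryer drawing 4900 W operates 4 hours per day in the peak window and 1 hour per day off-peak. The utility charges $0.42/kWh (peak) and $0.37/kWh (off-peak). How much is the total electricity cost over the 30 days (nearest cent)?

$301.35

Peak energy = 4.9 kW × 4 h × 30 = 588 kWh
Off-peak energy = 4.9 kW × 1 h × 30 = 147 kWh
Cost = 588 × $0.42 + 147 × $0.37 = $246.96 + $54.39 = $301.35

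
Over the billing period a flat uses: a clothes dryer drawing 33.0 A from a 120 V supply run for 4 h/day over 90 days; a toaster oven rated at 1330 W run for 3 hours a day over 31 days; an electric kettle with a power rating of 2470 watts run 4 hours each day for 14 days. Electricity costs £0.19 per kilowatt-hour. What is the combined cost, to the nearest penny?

£320.65

clothes dryer: Power = 33.0 A × 120 V = 3960 W = 3.96 kW
clothes dryer: Runtime = 4 h/day × 90 days = 360 h
clothes dryer: 3.96 kW × 360 h = 1425.6 kWh
toaster oven: Runtime = 3 h/day × 31 days = 93 h
toaster oven: 1.33 kW × 93 h = 123.69 kWh
electric kettle: Runtime = 4 h/day × 14 days = 56 h
electric kettle: 2.47 kW × 56 h = 138.32 kWh
Total energy = 1687.61 kWh
Cost = 1687.61 × £0.19 = £320.65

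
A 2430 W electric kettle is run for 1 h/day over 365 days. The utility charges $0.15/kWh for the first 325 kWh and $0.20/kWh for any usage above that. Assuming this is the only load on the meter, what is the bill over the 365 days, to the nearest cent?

$161.14

Runtime = 1 h/day × 365 days = 365 h
Energy = 2.43 kW × 365 h = 886.95 kWh
Tier 1 (0–325 kWh): 325 × $0.15 = $48.75
Above 325 kWh: 561.95 × $0.20 = $112.39
Bill = $161.14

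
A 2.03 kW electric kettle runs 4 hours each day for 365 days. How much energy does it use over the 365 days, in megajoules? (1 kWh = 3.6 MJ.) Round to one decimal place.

Runtime = 4 h/day × 365 days = 1460 h
Energy = 2.03 kW × 1460 h = 2963.8 kWh
= 2963.8 × 3.6 MJ = 10669.7 MJ

10669.7 MJ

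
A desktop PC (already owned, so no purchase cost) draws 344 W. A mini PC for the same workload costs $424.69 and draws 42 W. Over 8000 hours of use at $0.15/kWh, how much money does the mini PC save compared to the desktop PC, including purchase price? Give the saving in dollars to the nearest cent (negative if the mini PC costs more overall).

desktop PC: $0.00 + (344/1000) kW × 8000 h × $0.15 = $0.00 + $412.8 = $412.8
mini PC: $424.69 + (42/1000) kW × 8000 h × $0.15 = $424.69 + $50.4 = $475.09
Saving = $412.8 − $475.09 = −$62.29

-$62.29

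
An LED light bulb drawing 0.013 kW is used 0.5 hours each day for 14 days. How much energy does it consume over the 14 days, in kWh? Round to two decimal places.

0.09 kWh

Runtime = 0.5 h/day × 14 days = 7 h
Energy = 0.013 kW × 7 h = 0.091 kWh ≈ 0.09 kWh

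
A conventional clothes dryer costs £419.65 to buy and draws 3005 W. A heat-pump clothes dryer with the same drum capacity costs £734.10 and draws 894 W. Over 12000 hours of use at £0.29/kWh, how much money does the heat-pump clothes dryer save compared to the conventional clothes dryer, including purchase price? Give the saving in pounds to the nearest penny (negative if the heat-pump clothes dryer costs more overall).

£7031.83

conventional clothes dryer: £419.65 + (3005/1000) kW × 12000 h × £0.29 = £419.65 + £10457.4 = £10877.05
heat-pump clothes dryer: £734.10 + (894/1000) kW × 12000 h × £0.29 = £734.10 + £3111.12 = £3845.22
Saving = £10877.05 − £3845.22 = £7031.83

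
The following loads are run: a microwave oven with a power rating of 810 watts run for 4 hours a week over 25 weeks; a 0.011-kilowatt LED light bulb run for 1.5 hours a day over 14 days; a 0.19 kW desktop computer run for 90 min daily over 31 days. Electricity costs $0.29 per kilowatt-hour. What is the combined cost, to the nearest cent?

microwave oven: Runtime = 4 h/week × 25 weeks = 100 h
microwave oven: 0.81 kW × 100 h = 81 kWh
LED light bulb: Runtime = 1.5 h/day × 14 days = 21 h
LED light bulb: 0.011 kW × 21 h = 0.231 kWh
desktop computer: Runtime = 90 min × 31 = 2790 min = 46.5 h
desktop computer: 0.19 kW × 46.5 h = 8.835 kWh
Total energy = 90.066 kWh
Cost = 90.066 × $0.29 = $26.12

$26.12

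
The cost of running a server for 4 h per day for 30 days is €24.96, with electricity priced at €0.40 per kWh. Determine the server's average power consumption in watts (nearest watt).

Energy = €24.96 ÷ €0.40/kWh = 62.4 kWh
Runtime = 4 h/day × 30 days = 120 h
Power = 62.4 kWh ÷ 120 h = 0.52 kW = 520 W

520 W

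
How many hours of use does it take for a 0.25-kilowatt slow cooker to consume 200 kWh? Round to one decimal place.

800.0 h

Hours = 200 kWh ÷ 0.25 kW = 800.0 h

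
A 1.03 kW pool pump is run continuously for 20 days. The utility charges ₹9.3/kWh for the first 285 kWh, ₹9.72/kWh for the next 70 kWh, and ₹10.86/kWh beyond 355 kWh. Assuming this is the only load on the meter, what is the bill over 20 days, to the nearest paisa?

Runtime = 24 h × 20 = 480 h
Energy = 1.03 kW × 480 h = 494.4 kWh
Tier 1 (0–285 kWh): 285 × ₹9.3 = ₹2650.5
Tier 2 (285–355 kWh): 70 × ₹9.72 = ₹680.4
Above 355 kWh: 139.4 × ₹10.86 = ₹1513.884
Bill = ₹4844.78

₹4844.78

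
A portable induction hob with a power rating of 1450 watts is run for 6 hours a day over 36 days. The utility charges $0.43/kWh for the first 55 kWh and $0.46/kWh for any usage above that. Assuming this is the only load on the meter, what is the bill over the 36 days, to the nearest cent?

$142.42

Runtime = 6 h/day × 36 days = 216 h
Energy = 1.45 kW × 216 h = 313.2 kWh
Tier 1 (0–55 kWh): 55 × $0.43 = $23.65
Above 55 kWh: 258.2 × $0.46 = $118.772
Bill = $142.42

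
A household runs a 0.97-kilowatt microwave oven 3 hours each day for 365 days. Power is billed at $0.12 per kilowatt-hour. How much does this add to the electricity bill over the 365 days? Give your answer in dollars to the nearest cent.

$127.46

Runtime = 3 h/day × 365 days = 1095 h
Energy = 0.97 kW × 1095 h = 1062.15 kWh
Cost = 1062.15 kWh × $0.12/kWh = $127.46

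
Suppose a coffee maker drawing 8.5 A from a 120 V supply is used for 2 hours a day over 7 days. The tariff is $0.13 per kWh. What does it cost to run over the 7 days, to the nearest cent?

$1.86

Power = 8.5 A × 120 V = 1020 W = 1.02 kW
Runtime = 2 h/day × 7 days = 14 h
Energy = 1.02 kW × 14 h = 14.28 kWh
Cost = 14.28 kWh × $0.13/kWh = $1.86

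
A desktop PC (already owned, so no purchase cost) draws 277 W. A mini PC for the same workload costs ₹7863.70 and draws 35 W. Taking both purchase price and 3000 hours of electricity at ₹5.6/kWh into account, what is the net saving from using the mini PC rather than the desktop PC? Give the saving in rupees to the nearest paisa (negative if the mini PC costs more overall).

-₹3798.10

desktop PC: ₹0.00 + (277/1000) kW × 3000 h × ₹5.6 = ₹0.00 + ₹4653.6 = ₹4653.6
mini PC: ₹7863.70 + (35/1000) kW × 3000 h × ₹5.6 = ₹7863.70 + ₹588 = ₹8451.7
Saving = ₹4653.6 − ₹8451.7 = −₹3798.1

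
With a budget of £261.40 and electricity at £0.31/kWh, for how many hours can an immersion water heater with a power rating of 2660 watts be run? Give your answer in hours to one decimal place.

317.0 h

Energy available = £261.40 ÷ £0.31/kWh = 843.2258 kWh
Hours = 843.2258 kWh ÷ 2.66 kW = 317.0 h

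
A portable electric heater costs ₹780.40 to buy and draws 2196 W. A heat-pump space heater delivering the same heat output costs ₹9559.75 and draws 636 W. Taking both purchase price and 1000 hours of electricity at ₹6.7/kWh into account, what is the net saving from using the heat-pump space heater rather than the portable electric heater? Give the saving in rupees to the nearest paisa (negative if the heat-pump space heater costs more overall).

portable electric heater: ₹780.40 + (2196/1000) kW × 1000 h × ₹6.7 = ₹780.40 + ₹14713.2 = ₹15493.6
heat-pump space heater: ₹9559.75 + (636/1000) kW × 1000 h × ₹6.7 = ₹9559.75 + ₹4261.2 = ₹13820.95
Saving = ₹15493.6 − ₹13820.95 = ₹1672.65

₹1672.65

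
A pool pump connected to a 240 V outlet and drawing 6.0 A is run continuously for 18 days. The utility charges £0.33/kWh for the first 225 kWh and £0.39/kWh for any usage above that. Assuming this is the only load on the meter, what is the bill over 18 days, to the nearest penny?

£229.11

Power = 6.0 A × 240 V = 1440 W = 1.44 kW
Runtime = 24 h × 18 = 432 h
Energy = 1.44 kW × 432 h = 622.08 kWh
Tier 1 (0–225 kWh): 225 × £0.33 = £74.25
Above 225 kWh: 397.08 × £0.39 = £154.8612
Bill = £229.11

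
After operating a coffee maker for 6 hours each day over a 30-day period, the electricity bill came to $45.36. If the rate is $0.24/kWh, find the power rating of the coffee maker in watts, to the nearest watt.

1050 W

Energy = $45.36 ÷ $0.24/kWh = 189 kWh
Runtime = 6 h/day × 30 days = 180 h
Power = 189 kWh ÷ 180 h = 1.05 kW = 1050 W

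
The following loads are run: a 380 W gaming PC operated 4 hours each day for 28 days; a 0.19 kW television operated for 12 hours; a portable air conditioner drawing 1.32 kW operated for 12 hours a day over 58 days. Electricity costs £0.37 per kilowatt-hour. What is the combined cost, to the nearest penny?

£356.52

gaming PC: Runtime = 4 h/day × 28 days = 112 h
gaming PC: 0.38 kW × 112 h = 42.56 kWh
television: 0.19 kW × 12 h = 2.28 kWh
portable air conditioner: Runtime = 12 h/day × 58 days = 696 h
portable air conditioner: 1.32 kW × 696 h = 918.72 kWh
Total energy = 963.56 kWh
Cost = 963.56 × £0.37 = £356.52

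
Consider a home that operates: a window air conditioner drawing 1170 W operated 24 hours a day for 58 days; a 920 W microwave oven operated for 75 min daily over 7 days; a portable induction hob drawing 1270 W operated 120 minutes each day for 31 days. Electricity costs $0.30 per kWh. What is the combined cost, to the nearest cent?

$514.63

window air conditioner: Runtime = 24 h × 58 = 1392 h
window air conditioner: 1.17 kW × 1392 h = 1628.64 kWh
microwave oven: Runtime = 75 min × 7 = 525 min = 8.75 h
microwave oven: 0.92 kW × 8.75 h = 8.05 kWh
portable induction hob: Runtime = 120 min × 31 = 3720 min = 62 h
portable induction hob: 1.27 kW × 62 h = 78.74 kWh
Total energy = 1715.43 kWh
Cost = 1715.43 × $0.30 = $514.63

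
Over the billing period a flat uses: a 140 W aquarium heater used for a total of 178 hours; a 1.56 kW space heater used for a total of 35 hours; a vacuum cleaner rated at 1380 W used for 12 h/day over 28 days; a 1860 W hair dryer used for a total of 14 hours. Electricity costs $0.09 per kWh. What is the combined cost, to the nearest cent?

aquarium heater: 0.14 kW × 178 h = 24.92 kWh
space heater: 1.56 kW × 35 h = 54.6 kWh
vacuum cleaner: Runtime = 12 h/day × 28 days = 336 h
vacuum cleaner: 1.38 kW × 336 h = 463.68 kWh
hair dryer: 1.86 kW × 14 h = 26.04 kWh
Total energy = 569.24 kWh
Cost = 569.24 × $0.09 = $51.23

$51.23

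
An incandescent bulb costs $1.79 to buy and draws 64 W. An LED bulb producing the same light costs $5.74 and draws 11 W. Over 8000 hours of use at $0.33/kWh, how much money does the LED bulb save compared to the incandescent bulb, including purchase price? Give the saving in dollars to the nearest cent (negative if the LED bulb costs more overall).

incandescent bulb: $1.79 + (64/1000) kW × 8000 h × $0.33 = $1.79 + $168.96 = $170.75
LED bulb: $5.74 + (11/1000) kW × 8000 h × $0.33 = $5.74 + $29.04 = $34.78
Saving = $170.75 − $34.78 = $135.97

$135.97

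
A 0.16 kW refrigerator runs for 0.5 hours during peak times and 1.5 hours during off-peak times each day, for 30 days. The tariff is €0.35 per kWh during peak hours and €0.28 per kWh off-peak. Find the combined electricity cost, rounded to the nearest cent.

€2.86

Peak energy = 0.16 kW × 0.5 h × 30 = 2.4 kWh
Off-peak energy = 0.16 kW × 1.5 h × 30 = 7.2 kWh
Cost = 2.4 × €0.35 + 7.2 × €0.28 = €0.84 + €2.016 = €2.86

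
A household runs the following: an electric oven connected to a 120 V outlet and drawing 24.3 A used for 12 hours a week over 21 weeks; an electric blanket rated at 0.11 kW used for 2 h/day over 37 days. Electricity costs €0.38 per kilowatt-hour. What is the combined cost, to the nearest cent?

€282.33

electric oven: Power = 24.3 A × 120 V = 2916 W = 2.916 kW
electric oven: Runtime = 12 h/week × 21 weeks = 252 h
electric oven: 2.916 kW × 252 h = 734.832 kWh
electric blanket: Runtime = 2 h/day × 37 days = 74 h
electric blanket: 0.11 kW × 74 h = 8.14 kWh
Total energy = 742.972 kWh
Cost = 742.972 × €0.38 = €282.33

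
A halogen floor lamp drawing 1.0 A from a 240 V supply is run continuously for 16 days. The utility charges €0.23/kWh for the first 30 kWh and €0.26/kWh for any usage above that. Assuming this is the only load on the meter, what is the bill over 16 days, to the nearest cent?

€23.06

Power = 1.0 A × 240 V = 240 W = 0.24 kW
Runtime = 24 h × 16 = 384 h
Energy = 0.24 kW × 384 h = 92.16 kWh
Tier 1 (0–30 kWh): 30 × €0.23 = €6.9
Above 30 kWh: 62.16 × €0.26 = €16.1616
Bill = €23.06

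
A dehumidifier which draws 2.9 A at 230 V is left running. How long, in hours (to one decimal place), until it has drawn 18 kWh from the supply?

Power = 2.9 A × 230 V = 667 W = 0.667 kW
Hours = 18 kWh ÷ 0.667 kW = 27.0 h

27.0 h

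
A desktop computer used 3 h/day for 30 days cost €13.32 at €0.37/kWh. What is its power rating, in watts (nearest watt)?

Energy = €13.32 ÷ €0.37/kWh = 36 kWh
Runtime = 3 h/day × 30 days = 90 h
Power = 36 kWh ÷ 90 h = 0.4 kW = 400 W

400 W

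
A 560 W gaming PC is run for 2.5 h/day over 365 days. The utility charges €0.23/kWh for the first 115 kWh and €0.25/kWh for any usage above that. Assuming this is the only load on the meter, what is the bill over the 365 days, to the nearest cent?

€125.45

Runtime = 2.5 h/day × 365 days = 912.5 h
Energy = 0.56 kW × 912.5 h = 511 kWh
Tier 1 (0–115 kWh): 115 × €0.23 = €26.45
Above 115 kWh: 396 × €0.25 = €99
Bill = €125.45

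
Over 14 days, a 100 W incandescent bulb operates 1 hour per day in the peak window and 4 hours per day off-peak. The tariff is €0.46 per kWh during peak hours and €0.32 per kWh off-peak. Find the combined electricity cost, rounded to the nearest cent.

Peak energy = 0.1 kW × 1 h × 14 = 1.4 kWh
Off-peak energy = 0.1 kW × 4 h × 14 = 5.6 kWh
Cost = 1.4 × €0.46 + 5.6 × €0.32 = €0.644 + €1.792 = €2.44

€2.44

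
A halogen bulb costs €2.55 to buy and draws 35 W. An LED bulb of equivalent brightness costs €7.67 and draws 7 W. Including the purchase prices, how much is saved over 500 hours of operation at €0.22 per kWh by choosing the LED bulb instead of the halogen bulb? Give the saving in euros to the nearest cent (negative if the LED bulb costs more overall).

halogen bulb: €2.55 + (35/1000) kW × 500 h × €0.22 = €2.55 + €3.85 = €6.4
LED bulb: €7.67 + (7/1000) kW × 500 h × €0.22 = €7.67 + €0.77 = €8.44
Saving = €6.4 − €8.44 = −€2.04

-€2.04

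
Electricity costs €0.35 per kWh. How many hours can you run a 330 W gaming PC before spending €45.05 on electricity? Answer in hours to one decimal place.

Energy available = €45.05 ÷ €0.35/kWh = 128.7143 kWh
Hours = 128.7143 kWh ÷ 0.33 kW = 390.0 h

390.0 h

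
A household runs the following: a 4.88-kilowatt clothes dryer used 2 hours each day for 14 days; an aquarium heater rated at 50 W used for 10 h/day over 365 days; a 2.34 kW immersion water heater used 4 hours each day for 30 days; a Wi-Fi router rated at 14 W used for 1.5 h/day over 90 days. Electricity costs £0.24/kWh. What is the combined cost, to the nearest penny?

clothes dryer: Runtime = 2 h/day × 14 days = 28 h
clothes dryer: 4.88 kW × 28 h = 136.64 kWh
aquarium heater: Runtime = 10 h/day × 365 days = 3650 h
aquarium heater: 0.05 kW × 3650 h = 182.5 kWh
immersion water heater: Runtime = 4 h/day × 30 days = 120 h
immersion water heater: 2.34 kW × 120 h = 280.8 kWh
Wi-Fi router: Runtime = 1.5 h/day × 90 days = 135 h
Wi-Fi router: 0.014 kW × 135 h = 1.89 kWh
Total energy = 601.83 kWh
Cost = 601.83 × £0.24 = £144.44

£144.44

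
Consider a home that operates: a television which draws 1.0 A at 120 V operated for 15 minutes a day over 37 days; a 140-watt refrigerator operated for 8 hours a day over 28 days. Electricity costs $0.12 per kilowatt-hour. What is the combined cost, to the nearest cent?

$3.90

television: Power = 1.0 A × 120 V = 120 W = 0.12 kW
television: Runtime = 15 min × 37 = 555 min = 9.25 h
television: 0.12 kW × 9.25 h = 1.11 kWh
refrigerator: Runtime = 8 h/day × 28 days = 224 h
refrigerator: 0.14 kW × 224 h = 31.36 kWh
Total energy = 32.47 kWh
Cost = 32.47 × $0.12 = $3.90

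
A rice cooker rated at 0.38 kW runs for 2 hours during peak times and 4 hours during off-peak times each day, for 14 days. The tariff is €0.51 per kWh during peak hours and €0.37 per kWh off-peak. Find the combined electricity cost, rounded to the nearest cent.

€13.30

Peak energy = 0.38 kW × 2 h × 14 = 10.64 kWh
Off-peak energy = 0.38 kW × 4 h × 14 = 21.28 kWh
Cost = 10.64 × €0.51 + 21.28 × €0.37 = €5.4264 + €7.8736 = €13.30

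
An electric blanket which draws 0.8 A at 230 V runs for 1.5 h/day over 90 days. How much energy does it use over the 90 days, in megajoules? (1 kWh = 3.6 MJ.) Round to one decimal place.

Power = 0.8 A × 230 V = 184 W = 0.184 kW
Runtime = 1.5 h/day × 90 days = 135 h
Energy = 0.184 kW × 135 h = 24.84 kWh
= 24.84 × 3.6 MJ = 89.4 MJ

89.4 MJ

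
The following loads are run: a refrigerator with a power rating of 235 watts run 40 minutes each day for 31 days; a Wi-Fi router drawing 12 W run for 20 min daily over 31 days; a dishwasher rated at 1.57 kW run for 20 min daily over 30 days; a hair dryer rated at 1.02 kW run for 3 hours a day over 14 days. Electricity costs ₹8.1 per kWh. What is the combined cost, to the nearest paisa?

₹514.52

refrigerator: Runtime = 40 min × 31 = 1240 min = 20.666666… h
refrigerator: 0.235 kW × 20.666666… h = 4.856666… kWh
Wi-Fi router: Runtime = 20 min × 31 = 620 min = 10.333333… h
Wi-Fi router: 0.012 kW × 10.333333… h = 0.124 kWh
dishwasher: Runtime = 20 min × 30 = 600 min = 10 h
dishwasher: 1.57 kW × 10 h = 15.7 kWh
hair dryer: Runtime = 3 h/day × 14 days = 42 h
hair dryer: 1.02 kW × 42 h = 42.84 kWh
Total energy = 63.520666… kWh
Cost = 63.520666… × ₹8.1 = ₹514.52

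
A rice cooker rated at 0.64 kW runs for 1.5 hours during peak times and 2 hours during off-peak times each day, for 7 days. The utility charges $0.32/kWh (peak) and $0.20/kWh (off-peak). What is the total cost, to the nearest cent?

$3.94

Peak energy = 0.64 kW × 1.5 h × 7 = 6.72 kWh
Off-peak energy = 0.64 kW × 2 h × 7 = 8.96 kWh
Cost = 6.72 × $0.32 + 8.96 × $0.20 = $2.1504 + $1.792 = $3.94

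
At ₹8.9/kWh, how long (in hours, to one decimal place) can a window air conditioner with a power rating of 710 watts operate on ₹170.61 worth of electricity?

Energy available = ₹170.61 ÷ ₹8.9/kWh = 19.1697 kWh
Hours = 19.1697 kWh ÷ 0.71 kW = 27.0 h

27.0 h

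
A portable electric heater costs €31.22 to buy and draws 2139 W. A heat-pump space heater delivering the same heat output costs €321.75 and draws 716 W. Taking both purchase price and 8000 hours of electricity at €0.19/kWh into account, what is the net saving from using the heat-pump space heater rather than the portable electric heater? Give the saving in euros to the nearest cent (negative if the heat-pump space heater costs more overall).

portable electric heater: €31.22 + (2139/1000) kW × 8000 h × €0.19 = €31.22 + €3251.28 = €3282.5
heat-pump space heater: €321.75 + (716/1000) kW × 8000 h × €0.19 = €321.75 + €1088.32 = €1410.07
Saving = €3282.5 − €1410.07 = €1872.43

€1872.43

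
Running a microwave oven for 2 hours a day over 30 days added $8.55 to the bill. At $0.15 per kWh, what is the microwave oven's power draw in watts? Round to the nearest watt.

950 W

Energy = $8.55 ÷ $0.15/kWh = 57 kWh
Runtime = 2 h/day × 30 days = 60 h
Power = 57 kWh ÷ 60 h = 0.95 kW = 950 W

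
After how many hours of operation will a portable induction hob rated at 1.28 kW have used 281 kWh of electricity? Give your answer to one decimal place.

219.5 h

Hours = 281 kWh ÷ 1.28 kW = 219.5 h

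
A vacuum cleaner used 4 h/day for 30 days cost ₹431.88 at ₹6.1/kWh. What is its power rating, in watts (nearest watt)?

Energy = ₹431.88 ÷ ₹6.1/kWh = 70.8 kWh
Runtime = 4 h/day × 30 days = 120 h
Power = 70.8 kWh ÷ 120 h = 0.59 kW = 590 W

590 W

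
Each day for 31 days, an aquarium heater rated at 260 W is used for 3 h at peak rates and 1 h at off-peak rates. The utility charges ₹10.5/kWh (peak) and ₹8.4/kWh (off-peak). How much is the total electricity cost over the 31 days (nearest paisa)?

₹321.59

Peak energy = 0.26 kW × 3 h × 31 = 24.18 kWh
Off-peak energy = 0.26 kW × 1 h × 31 = 8.06 kWh
Cost = 24.18 × ₹10.5 + 8.06 × ₹8.4 = ₹253.89 + ₹67.704 = ₹321.59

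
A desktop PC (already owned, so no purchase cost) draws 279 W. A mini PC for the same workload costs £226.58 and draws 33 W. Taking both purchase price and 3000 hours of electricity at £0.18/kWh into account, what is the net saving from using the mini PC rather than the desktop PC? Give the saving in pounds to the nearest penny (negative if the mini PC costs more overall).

desktop PC: £0.00 + (279/1000) kW × 3000 h × £0.18 = £0.00 + £150.66 = £150.66
mini PC: £226.58 + (33/1000) kW × 3000 h × £0.18 = £226.58 + £17.82 = £244.4
Saving = £150.66 − £244.4 = −£93.74

-£93.74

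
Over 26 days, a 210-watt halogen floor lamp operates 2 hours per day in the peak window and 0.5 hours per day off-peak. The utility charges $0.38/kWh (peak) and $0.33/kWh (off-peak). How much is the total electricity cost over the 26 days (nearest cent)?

$5.05

Peak energy = 0.21 kW × 2 h × 26 = 10.92 kWh
Off-peak energy = 0.21 kW × 0.5 h × 26 = 2.73 kWh
Cost = 10.92 × $0.38 + 2.73 × $0.33 = $4.1496 + $0.9009 = $5.05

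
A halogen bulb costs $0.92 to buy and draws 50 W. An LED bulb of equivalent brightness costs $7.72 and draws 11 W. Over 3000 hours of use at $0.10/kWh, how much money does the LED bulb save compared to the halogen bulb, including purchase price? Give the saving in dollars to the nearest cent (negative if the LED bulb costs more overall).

$4.90

halogen bulb: $0.92 + (50/1000) kW × 3000 h × $0.10 = $0.92 + $15 = $15.92
LED bulb: $7.72 + (11/1000) kW × 3000 h × $0.10 = $7.72 + $3.3 = $11.02
Saving = $15.92 − $11.02 = $4.9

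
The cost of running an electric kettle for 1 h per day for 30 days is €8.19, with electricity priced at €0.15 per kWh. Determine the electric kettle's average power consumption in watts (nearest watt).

Energy = €8.19 ÷ €0.15/kWh = 54.6 kWh
Runtime = 1 h/day × 30 days = 30 h
Power = 54.6 kWh ÷ 30 h = 1.82 kW = 1820 W

1820 W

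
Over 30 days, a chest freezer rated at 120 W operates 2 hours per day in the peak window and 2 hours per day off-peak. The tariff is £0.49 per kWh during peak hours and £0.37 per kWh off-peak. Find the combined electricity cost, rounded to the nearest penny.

Peak energy = 0.12 kW × 2 h × 30 = 7.2 kWh
Off-peak energy = 0.12 kW × 2 h × 30 = 7.2 kWh
Cost = 7.2 × £0.49 + 7.2 × £0.37 = £3.528 + £2.664 = £6.19

£6.19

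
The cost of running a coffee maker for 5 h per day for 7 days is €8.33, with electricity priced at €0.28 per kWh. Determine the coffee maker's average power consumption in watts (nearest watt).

Energy = €8.33 ÷ €0.28/kWh = 29.75 kWh
Runtime = 5 h/day × 7 days = 35 h
Power = 29.75 kWh ÷ 35 h = 0.85 kW = 850 W

850 W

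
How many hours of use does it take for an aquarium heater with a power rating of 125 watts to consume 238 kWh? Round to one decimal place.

1904.0 h

Hours = 238 kWh ÷ 0.125 kW = 1904.0 h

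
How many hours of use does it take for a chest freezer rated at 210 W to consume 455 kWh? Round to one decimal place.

2166.7 h

Hours = 455 kWh ÷ 0.21 kW = 2166.7 h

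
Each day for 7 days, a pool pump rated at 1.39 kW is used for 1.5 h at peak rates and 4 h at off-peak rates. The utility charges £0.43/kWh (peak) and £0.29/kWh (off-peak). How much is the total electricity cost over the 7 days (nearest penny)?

£17.56

Peak energy = 1.39 kW × 1.5 h × 7 = 14.595 kWh
Off-peak energy = 1.39 kW × 4 h × 7 = 38.92 kWh
Cost = 14.595 × £0.43 + 38.92 × £0.29 = £6.27585 + £11.2868 = £17.56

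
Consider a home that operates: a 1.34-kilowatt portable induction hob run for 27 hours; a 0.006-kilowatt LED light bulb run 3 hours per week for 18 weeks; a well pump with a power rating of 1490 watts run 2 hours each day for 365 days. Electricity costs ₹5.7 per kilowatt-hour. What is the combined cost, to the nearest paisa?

portable induction hob: 1.34 kW × 27 h = 36.18 kWh
LED light bulb: Runtime = 3 h/week × 18 weeks = 54 h
LED light bulb: 0.006 kW × 54 h = 0.324 kWh
well pump: Runtime = 2 h/day × 365 days = 730 h
well pump: 1.49 kW × 730 h = 1087.7 kWh
Total energy = 1124.204 kWh
Cost = 1124.204 × ₹5.7 = ₹6407.96

₹6407.96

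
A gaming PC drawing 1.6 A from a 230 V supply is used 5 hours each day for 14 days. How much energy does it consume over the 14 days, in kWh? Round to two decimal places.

Power = 1.6 A × 230 V = 368 W = 0.368 kW
Runtime = 5 h/day × 14 days = 70 h
Energy = 0.368 kW × 70 h = 25.76 kWh

25.76 kWh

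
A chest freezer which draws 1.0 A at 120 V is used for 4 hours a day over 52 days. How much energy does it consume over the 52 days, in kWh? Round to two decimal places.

Power = 1.0 A × 120 V = 120 W = 0.12 kW
Runtime = 4 h/day × 52 days = 208 h
Energy = 0.12 kW × 208 h = 24.96 kWh

24.96 kWh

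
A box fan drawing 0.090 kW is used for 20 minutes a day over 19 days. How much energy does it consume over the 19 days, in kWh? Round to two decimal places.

0.57 kWh

Runtime = 20 min × 19 = 380 min = 6.333333… h
Energy = 0.09 kW × 6.333333… h = 0.57 kWh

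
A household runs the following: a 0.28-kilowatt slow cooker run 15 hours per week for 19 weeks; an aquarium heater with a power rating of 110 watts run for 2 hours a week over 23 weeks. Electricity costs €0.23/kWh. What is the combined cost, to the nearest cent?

slow cooker: Runtime = 15 h/week × 19 weeks = 285 h
slow cooker: 0.28 kW × 285 h = 79.8 kWh
aquarium heater: Runtime = 2 h/week × 23 weeks = 46 h
aquarium heater: 0.11 kW × 46 h = 5.06 kWh
Total energy = 84.86 kWh
Cost = 84.86 × €0.23 = €19.52

€19.52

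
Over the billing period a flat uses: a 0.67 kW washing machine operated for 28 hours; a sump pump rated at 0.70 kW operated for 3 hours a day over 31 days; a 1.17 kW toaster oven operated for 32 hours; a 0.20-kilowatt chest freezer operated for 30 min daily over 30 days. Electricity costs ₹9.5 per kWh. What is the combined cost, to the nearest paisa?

₹1180.85

washing machine: 0.67 kW × 28 h = 18.76 kWh
sump pump: Runtime = 3 h/day × 31 days = 93 h
sump pump: 0.7 kW × 93 h = 65.1 kWh
toaster oven: 1.17 kW × 32 h = 37.44 kWh
chest freezer: Runtime = 30 min × 30 = 900 min = 15 h
chest freezer: 0.2 kW × 15 h = 3 kWh
Total energy = 124.3 kWh
Cost = 124.3 × ₹9.5 = ₹1180.85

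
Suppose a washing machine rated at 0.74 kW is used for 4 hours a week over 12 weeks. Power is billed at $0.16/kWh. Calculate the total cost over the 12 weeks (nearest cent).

Runtime = 4 h/week × 12 weeks = 48 h
Energy = 0.74 kW × 48 h = 35.52 kWh
Cost = 35.52 kWh × $0.16/kWh = $5.68

$5.68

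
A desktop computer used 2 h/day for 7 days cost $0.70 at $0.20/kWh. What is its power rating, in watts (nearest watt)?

250 W

Energy = $0.70 ÷ $0.20/kWh = 3.5 kWh
Runtime = 2 h/day × 7 days = 14 h
Power = 3.5 kWh ÷ 14 h = 0.25 kW = 250 W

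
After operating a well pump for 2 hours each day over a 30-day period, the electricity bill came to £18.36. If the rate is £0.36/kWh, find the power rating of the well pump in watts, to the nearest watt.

Energy = £18.36 ÷ £0.36/kWh = 51 kWh
Runtime = 2 h/day × 30 days = 60 h
Power = 51 kWh ÷ 60 h = 0.85 kW = 850 W

850 W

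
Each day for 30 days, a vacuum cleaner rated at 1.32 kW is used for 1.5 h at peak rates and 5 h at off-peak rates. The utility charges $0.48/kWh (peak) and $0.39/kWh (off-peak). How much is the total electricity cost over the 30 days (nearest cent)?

$105.73

Peak energy = 1.32 kW × 1.5 h × 30 = 59.4 kWh
Off-peak energy = 1.32 kW × 5 h × 30 = 198 kWh
Cost = 59.4 × $0.48 + 198 × $0.39 = $28.512 + $77.22 = $105.73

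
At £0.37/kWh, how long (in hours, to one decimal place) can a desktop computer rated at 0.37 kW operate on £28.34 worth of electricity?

Energy available = £28.34 ÷ £0.37/kWh = 76.5946 kWh
Hours = 76.5946 kWh ÷ 0.37 kW = 207.0 h

207.0 h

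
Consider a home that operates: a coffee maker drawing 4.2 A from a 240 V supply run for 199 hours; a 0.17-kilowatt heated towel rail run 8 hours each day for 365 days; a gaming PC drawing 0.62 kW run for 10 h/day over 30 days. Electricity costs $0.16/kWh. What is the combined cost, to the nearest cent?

coffee maker: Power = 4.2 A × 240 V = 1008 W = 1.008 kW
coffee maker: 1.008 kW × 199 h = 200.592 kWh
heated towel rail: Runtime = 8 h/day × 365 days = 2920 h
heated towel rail: 0.17 kW × 2920 h = 496.4 kWh
gaming PC: Runtime = 10 h/day × 30 days = 300 h
gaming PC: 0.62 kW × 300 h = 186 kWh
Total energy = 882.992 kWh
Cost = 882.992 × $0.16 = $141.28

$141.28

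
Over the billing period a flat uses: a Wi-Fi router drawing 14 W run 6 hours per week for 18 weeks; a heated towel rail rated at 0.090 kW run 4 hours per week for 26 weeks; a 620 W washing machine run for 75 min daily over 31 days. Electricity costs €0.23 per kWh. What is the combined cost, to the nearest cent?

€8.03

Wi-Fi router: Runtime = 6 h/week × 18 weeks = 108 h
Wi-Fi router: 0.014 kW × 108 h = 1.512 kWh
heated towel rail: Runtime = 4 h/week × 26 weeks = 104 h
heated towel rail: 0.09 kW × 104 h = 9.36 kWh
washing machine: Runtime = 75 min × 31 = 2325 min = 38.75 h
washing machine: 0.62 kW × 38.75 h = 24.025 kWh
Total energy = 34.897 kWh
Cost = 34.897 × €0.23 = €8.03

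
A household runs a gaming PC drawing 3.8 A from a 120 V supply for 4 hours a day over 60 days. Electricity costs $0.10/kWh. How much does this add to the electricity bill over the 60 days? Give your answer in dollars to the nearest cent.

$10.94

Power = 3.8 A × 120 V = 456 W = 0.456 kW
Runtime = 4 h/day × 60 days = 240 h
Energy = 0.456 kW × 240 h = 109.44 kWh
Cost = 109.44 kWh × $0.10/kWh = $10.94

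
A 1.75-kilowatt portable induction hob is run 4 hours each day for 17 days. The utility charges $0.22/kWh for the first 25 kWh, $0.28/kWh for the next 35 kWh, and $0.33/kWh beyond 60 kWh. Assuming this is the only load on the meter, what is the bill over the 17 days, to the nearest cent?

Runtime = 4 h/day × 17 days = 68 h
Energy = 1.75 kW × 68 h = 119 kWh
Tier 1 (0–25 kWh): 25 × $0.22 = $5.5
Tier 2 (25–60 kWh): 35 × $0.28 = $9.8
Above 60 kWh: 59 × $0.33 = $19.47
Bill = $34.77

$34.77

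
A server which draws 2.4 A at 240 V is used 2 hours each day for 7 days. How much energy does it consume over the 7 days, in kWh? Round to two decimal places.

8.06 kWh

Power = 2.4 A × 240 V = 576 W = 0.576 kW
Runtime = 2 h/day × 7 days = 14 h
Energy = 0.576 kW × 14 h = 8.064 kWh ≈ 8.06 kWh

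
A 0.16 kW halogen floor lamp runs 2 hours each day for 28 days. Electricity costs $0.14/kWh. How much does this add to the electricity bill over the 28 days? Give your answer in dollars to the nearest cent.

$1.25

Runtime = 2 h/day × 28 days = 56 h
Energy = 0.16 kW × 56 h = 8.96 kWh
Cost = 8.96 kWh × $0.14/kWh = $1.25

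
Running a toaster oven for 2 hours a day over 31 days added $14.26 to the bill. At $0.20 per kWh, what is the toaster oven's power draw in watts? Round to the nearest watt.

Energy = $14.26 ÷ $0.20/kWh = 71.3 kWh
Runtime = 2 h/day × 31 days = 62 h
Power = 71.3 kWh ÷ 62 h = 1.15 kW = 1150 W

1150 W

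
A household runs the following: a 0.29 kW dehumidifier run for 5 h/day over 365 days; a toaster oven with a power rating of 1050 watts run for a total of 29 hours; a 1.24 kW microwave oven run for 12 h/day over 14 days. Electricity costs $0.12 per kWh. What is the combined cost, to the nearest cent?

dehumidifier: Runtime = 5 h/day × 365 days = 1825 h
dehumidifier: 0.29 kW × 1825 h = 529.25 kWh
toaster oven: 1.05 kW × 29 h = 30.45 kWh
microwave oven: Runtime = 12 h/day × 14 days = 168 h
microwave oven: 1.24 kW × 168 h = 208.32 kWh
Total energy = 768.02 kWh
Cost = 768.02 × $0.12 = $92.16

$92.16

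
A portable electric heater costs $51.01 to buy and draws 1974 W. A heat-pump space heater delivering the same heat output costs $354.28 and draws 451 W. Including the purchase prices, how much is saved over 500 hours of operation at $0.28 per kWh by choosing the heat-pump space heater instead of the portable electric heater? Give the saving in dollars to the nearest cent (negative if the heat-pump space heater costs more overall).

portable electric heater: $51.01 + (1974/1000) kW × 500 h × $0.28 = $51.01 + $276.36 = $327.37
heat-pump space heater: $354.28 + (451/1000) kW × 500 h × $0.28 = $354.28 + $63.14 = $417.42
Saving = $327.37 − $417.42 = −$90.05

-$90.05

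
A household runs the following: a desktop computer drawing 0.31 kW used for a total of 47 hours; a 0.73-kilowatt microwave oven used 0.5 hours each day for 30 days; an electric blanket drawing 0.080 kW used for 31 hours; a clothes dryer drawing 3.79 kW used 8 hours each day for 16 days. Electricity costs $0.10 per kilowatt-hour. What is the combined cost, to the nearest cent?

$51.31

desktop computer: 0.31 kW × 47 h = 14.57 kWh
microwave oven: Runtime = 0.5 h/day × 30 days = 15 h
microwave oven: 0.73 kW × 15 h = 10.95 kWh
electric blanket: 0.08 kW × 31 h = 2.48 kWh
clothes dryer: Runtime = 8 h/day × 16 days = 128 h
clothes dryer: 3.79 kW × 128 h = 485.12 kWh
Total energy = 513.12 kWh
Cost = 513.12 × $0.10 = $51.31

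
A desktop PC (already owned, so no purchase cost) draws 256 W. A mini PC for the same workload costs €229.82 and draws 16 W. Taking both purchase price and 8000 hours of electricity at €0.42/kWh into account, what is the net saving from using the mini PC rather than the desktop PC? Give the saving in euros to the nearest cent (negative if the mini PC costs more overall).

€576.58

desktop PC: €0.00 + (256/1000) kW × 8000 h × €0.42 = €0.00 + €860.16 = €860.16
mini PC: €229.82 + (16/1000) kW × 8000 h × €0.42 = €229.82 + €53.76 = €283.58
Saving = €860.16 − €283.58 = €576.58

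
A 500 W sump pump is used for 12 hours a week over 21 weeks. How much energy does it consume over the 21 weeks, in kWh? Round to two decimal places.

126.00 kWh

Runtime = 12 h/week × 21 weeks = 252 h
Energy = 0.5 kW × 252 h = 126 kWh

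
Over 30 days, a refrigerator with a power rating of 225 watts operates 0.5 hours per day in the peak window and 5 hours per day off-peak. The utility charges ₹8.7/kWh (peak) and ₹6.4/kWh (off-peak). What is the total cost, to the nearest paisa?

Peak energy = 0.225 kW × 0.5 h × 30 = 3.375 kWh
Off-peak energy = 0.225 kW × 5 h × 30 = 33.75 kWh
Cost = 3.375 × ₹8.7 + 33.75 × ₹6.4 = ₹29.3625 + ₹216 = ₹245.36

₹245.36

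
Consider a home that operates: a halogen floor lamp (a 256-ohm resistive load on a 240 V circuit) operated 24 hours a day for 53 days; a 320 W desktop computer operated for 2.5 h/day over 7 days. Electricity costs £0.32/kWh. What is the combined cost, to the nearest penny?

halogen floor lamp: Power = V²/R = 240²/256 = 225 W = 0.225 kW
halogen floor lamp: Runtime = 24 h × 53 = 1272 h
halogen floor lamp: 0.225 kW × 1272 h = 286.2 kWh
desktop computer: Runtime = 2.5 h/day × 7 days = 17.5 h
desktop computer: 0.32 kW × 17.5 h = 5.6 kWh
Total energy = 291.8 kWh
Cost = 291.8 × £0.32 = £93.38

£93.38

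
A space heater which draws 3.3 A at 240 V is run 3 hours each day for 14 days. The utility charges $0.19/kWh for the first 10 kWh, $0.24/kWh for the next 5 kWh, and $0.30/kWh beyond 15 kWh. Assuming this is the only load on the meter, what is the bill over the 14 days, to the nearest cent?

$8.58

Power = 3.3 A × 240 V = 792 W = 0.792 kW
Runtime = 3 h/day × 14 days = 42 h
Energy = 0.792 kW × 42 h = 33.264 kWh
Tier 1 (0–10 kWh): 10 × $0.19 = $1.9
Tier 2 (10–15 kWh): 5 × $0.24 = $1.2
Above 15 kWh: 18.264 × $0.30 = $5.4792
Bill = $8.58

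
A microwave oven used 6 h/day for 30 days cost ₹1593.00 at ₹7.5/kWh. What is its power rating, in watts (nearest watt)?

1180 W

Energy = ₹1593.00 ÷ ₹7.5/kWh = 212.4 kWh
Runtime = 6 h/day × 30 days = 180 h
Power = 212.4 kWh ÷ 180 h = 1.18 kW = 1180 W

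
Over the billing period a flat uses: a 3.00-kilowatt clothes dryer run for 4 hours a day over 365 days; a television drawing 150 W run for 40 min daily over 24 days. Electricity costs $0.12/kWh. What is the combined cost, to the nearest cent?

$525.89

clothes dryer: Runtime = 4 h/day × 365 days = 1460 h
clothes dryer: 3 kW × 1460 h = 4380 kWh
television: Runtime = 40 min × 24 = 960 min = 16 h
television: 0.15 kW × 16 h = 2.4 kWh
Total energy = 4382.4 kWh
Cost = 4382.4 × $0.12 = $525.89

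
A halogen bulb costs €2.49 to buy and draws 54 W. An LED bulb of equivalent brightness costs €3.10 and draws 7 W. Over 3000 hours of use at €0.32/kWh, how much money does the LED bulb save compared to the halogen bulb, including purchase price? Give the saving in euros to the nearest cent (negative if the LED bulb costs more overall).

€44.51

halogen bulb: €2.49 + (54/1000) kW × 3000 h × €0.32 = €2.49 + €51.84 = €54.33
LED bulb: €3.10 + (7/1000) kW × 3000 h × €0.32 = €3.10 + €6.72 = €9.82
Saving = €54.33 − €9.82 = €44.51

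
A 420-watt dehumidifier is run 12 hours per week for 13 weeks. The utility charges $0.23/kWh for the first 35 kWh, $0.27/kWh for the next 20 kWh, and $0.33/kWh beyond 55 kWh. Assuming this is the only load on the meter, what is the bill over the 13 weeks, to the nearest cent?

$16.92

Runtime = 12 h/week × 13 weeks = 156 h
Energy = 0.42 kW × 156 h = 65.52 kWh
Tier 1 (0–35 kWh): 35 × $0.23 = $8.05
Tier 2 (35–55 kWh): 20 × $0.27 = $5.4
Above 55 kWh: 10.52 × $0.33 = $3.4716
Bill = $16.92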